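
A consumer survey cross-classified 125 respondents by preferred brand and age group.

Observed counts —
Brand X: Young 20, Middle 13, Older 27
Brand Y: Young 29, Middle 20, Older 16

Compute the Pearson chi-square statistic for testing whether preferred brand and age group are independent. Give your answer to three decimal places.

5.761

Row totals: 60, 65. Column totals: 49, 33, 43. Grand total N = 125.
Expected counts (row total × column total / N):
  Brand X, Young: 60×49/125 = 23.5200
  Brand X, Middle: 60×33/125 = 15.8400
  Brand X, Older: 60×43/125 = 20.6400
  Brand Y, Young: 65×49/125 = 25.4800
  Brand Y, Middle: 65×33/125 = 17.1600
  Brand Y, Older: 65×43/125 = 22.3600
Contributions (O − E)²/E:
  (20 − 23.5200)²/23.5200 = 0.5268
  (13 − 15.8400)²/15.8400 = 0.5092
  (27 − 20.6400)²/20.6400 = 1.9598
  (29 − 25.4800)²/25.4800 = 0.4863
  (20 − 17.1600)²/17.1600 = 0.4700
  (16 − 22.3600)²/22.3600 = 1.8090
χ² = 0.5268 + 0.5092 + 1.9598 + 0.4863 + 0.4700 + 1.8090 = 5.761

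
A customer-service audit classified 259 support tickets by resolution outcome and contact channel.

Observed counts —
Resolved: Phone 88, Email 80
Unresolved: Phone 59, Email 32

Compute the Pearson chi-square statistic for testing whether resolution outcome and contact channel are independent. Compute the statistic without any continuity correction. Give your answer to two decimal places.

3.73

Row totals: 168, 91. Column totals: 147, 112. Grand total N = 259.
Expected counts (row total × column total / N):
  Resolved, Phone: 168×147/259 = 95.351
  Resolved, Email: 168×112/259 = 72.649
  Unresolved, Phone: 91×147/259 = 51.649
  Unresolved, Email: 91×112/259 = 39.351
Contributions (O − E)²/E:
  (88 − 95.351)²/95.351 = 0.5667
  (80 − 72.649)²/72.649 = 0.7438
  (59 − 51.649)²/51.649 = 1.0462
  (32 − 39.351)²/39.351 = 1.3732
χ² = 0.5667 + 0.7438 + 1.0462 + 1.3732 = 3.73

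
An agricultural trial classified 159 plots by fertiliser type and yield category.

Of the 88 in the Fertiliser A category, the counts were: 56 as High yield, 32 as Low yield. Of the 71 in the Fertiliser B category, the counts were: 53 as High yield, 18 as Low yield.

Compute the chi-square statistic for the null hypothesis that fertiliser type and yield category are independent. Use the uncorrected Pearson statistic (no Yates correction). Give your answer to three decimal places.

Row totals: 88, 71. Column totals: 109, 50. Grand total N = 159.
Expected counts (row total × column total / N):
  Fertiliser A, High yield: 88×109/159 = 60.3270
  Fertiliser A, Low yield: 88×50/159 = 27.6730
  Fertiliser B, High yield: 71×109/159 = 48.6730
  Fertiliser B, Low yield: 71×50/159 = 22.3270
Contributions (O − E)²/E:
  (56 − 60.3270)²/60.3270 = 0.3104
  (32 − 27.6730)²/27.6730 = 0.6766
  (53 − 48.6730)²/48.6730 = 0.3847
  (18 − 22.3270)²/22.3270 = 0.8386
χ² = 0.3104 + 0.6766 + 0.3847 + 0.8386 = 2.210

2.210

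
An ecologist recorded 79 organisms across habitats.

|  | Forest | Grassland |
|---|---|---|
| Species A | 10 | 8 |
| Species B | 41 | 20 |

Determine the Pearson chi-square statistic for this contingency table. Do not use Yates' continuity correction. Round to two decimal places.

0.83

Row totals: 18, 61. Column totals: 51, 28. Grand total N = 79.
Expected counts (row total × column total / N):
  Species A, Forest: 18×51/79 = 11.620
  Species A, Grassland: 18×28/79 = 6.380
  Species B, Forest: 61×51/79 = 39.380
  Species B, Grassland: 61×28/79 = 21.620
Contributions (O − E)²/E:
  (10 − 11.620)²/11.620 = 0.2259
  (8 − 6.380)²/6.380 = 0.4113
  (41 − 39.380)²/39.380 = 0.0666
  (20 − 21.620)²/21.620 = 0.1214
χ² = 0.2259 + 0.4113 + 0.0666 + 0.1214 = 0.83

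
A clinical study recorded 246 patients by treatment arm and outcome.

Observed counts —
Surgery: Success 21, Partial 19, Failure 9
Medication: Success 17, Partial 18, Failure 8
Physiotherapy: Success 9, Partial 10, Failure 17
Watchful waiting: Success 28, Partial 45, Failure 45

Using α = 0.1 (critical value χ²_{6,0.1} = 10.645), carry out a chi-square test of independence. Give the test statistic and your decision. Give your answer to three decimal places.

Row totals: 49, 43, 36, 118. Column totals: 75, 92, 79. Grand total N = 246.
Expected counts (row total × column total / N):
  Surgery, Success: 49×75/246 = 14.9390
  Surgery, Partial: 49×92/246 = 18.3252
  Surgery, Failure: 49×79/246 = 15.7358
  Medication, Success: 43×75/246 = 13.1098
  Medication, Partial: 43×92/246 = 16.0813
  Medication, Failure: 43×79/246 = 13.8089
  Physiotherapy, Success: 36×75/246 = 10.9756
  Physiotherapy, Partial: 36×92/246 = 13.4634
  Physiotherapy, Failure: 36×79/246 = 11.5610
  Watchful waiting, Success: 118×75/246 = 35.9756
  Watchful waiting, Partial: 118×92/246 = 44.1301
  Watchful waiting, Failure: 118×79/246 = 37.8943
Contributions (O − E)²/E:
  (21 − 14.9390)²/14.9390 = 2.4590
  (19 − 18.3252)²/18.3252 = 0.0248
  (9 − 15.7358)²/15.7358 = 2.8833
  (17 − 13.1098)²/13.1098 = 1.1544
  (18 − 16.0813)²/16.0813 = 0.2289
  (8 − 13.8089)²/13.8089 = 2.4436
  (9 − 10.9756)²/10.9756 = 0.3556
  (10 − 13.4634)²/13.4634 = 0.8909
  (17 − 11.5610)²/11.5610 = 2.5588
  (28 − 35.9756)²/35.9756 = 1.7681
  (45 − 44.1301)²/44.1301 = 0.0171
  (45 − 37.8943)²/37.8943 = 1.3324
χ² = 2.4590 + 0.0248 + 2.8833 + 1.1544 + 0.2289 + 2.4436 + 0.3556 + 0.8909 + 2.5588 + 1.7681 + 0.0171 + 1.3324 = 16.117
df = (4−1)(3−1) = 6. Since 16.117 > 10.645, reject the null hypothesis of independence at α = 0.1.

16.117; reject H₀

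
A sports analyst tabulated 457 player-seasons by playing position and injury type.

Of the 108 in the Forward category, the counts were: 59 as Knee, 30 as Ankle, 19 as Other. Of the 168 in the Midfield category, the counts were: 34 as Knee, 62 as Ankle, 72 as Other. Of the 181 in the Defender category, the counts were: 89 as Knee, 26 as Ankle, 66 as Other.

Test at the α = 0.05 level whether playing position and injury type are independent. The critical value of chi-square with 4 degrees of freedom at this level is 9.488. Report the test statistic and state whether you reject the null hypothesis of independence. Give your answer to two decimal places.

Row totals: 108, 168, 181. Column totals: 182, 118, 157. Grand total N = 457.
Expected counts (row total × column total / N):
  Forward, Knee: 108×182/457 = 43.011
  Forward, Ankle: 108×118/457 = 27.886
  Forward, Other: 108×157/457 = 37.103
  Midfield, Knee: 168×182/457 = 66.906
  Midfield, Ankle: 168×118/457 = 43.379
  Midfield, Other: 168×157/457 = 57.716
  Defender, Knee: 181×182/457 = 72.083
  Defender, Ankle: 181×118/457 = 46.735
  Defender, Other: 181×157/457 = 62.182
Contributions (O − E)²/E:
  (59 − 43.011)²/43.011 = 5.9438
  (30 − 27.886)²/27.886 = 0.1603
  (19 − 37.103)²/37.103 = 8.8327
  (34 − 66.906)²/66.906 = 16.1840
  (62 − 43.379)²/43.379 = 7.9933
  (72 − 57.716)²/57.716 = 3.5351
  (89 − 72.083)²/72.083 = 3.9702
  (26 − 46.735)²/46.735 = 9.1995
  (66 − 62.182)²/62.182 = 0.2344
χ² = 5.9438 + 0.1603 + 8.8327 + 16.1840 + 7.9933 + 3.5351 + 3.9702 + 9.1995 + 0.2344 = 56.05
df = (3−1)(3−1) = 4. Since 56.05 > 9.488, reject the null hypothesis of independence at α = 0.05.

56.05; reject H₀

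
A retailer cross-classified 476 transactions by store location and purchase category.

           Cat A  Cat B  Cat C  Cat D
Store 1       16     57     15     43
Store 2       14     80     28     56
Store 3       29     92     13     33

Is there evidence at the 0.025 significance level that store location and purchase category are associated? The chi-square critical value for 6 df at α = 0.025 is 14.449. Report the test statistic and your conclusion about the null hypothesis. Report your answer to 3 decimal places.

19.500; reject H₀

Row totals: 131, 178, 167. Column totals: 59, 229, 56, 132. Grand total N = 476.
Expected counts (row total × column total / N):
  Store 1, Cat A: 131×59/476 = 16.23739
  Store 1, Cat B: 131×229/476 = 63.02311
  Store 1, Cat C: 131×56/476 = 15.41176
  Store 1, Cat D: 131×132/476 = 36.32773
  Store 2, Cat A: 178×59/476 = 22.06303
  Store 2, Cat B: 178×229/476 = 85.63445
  Store 2, Cat C: 178×56/476 = 20.94118
  Store 2, Cat D: 178×132/476 = 49.36134
  Store 3, Cat A: 167×59/476 = 20.69958
  Store 3, Cat B: 167×229/476 = 80.34244
  Store 3, Cat C: 167×56/476 = 19.64706
  Store 3, Cat D: 167×132/476 = 46.31092
Contributions (O − E)²/E:
  (16 − 16.23739)²/16.23739 = 0.0035
  (57 − 63.02311)²/63.02311 = 0.5756
  (15 − 15.41176)²/15.41176 = 0.0110
  (43 − 36.32773)²/36.32773 = 1.2255
  (14 − 22.06303)²/22.06303 = 2.9467
  (80 − 85.63445)²/85.63445 = 0.3707
  (28 − 20.94118)²/20.94118 = 2.3794
  (56 − 49.36134)²/49.36134 = 0.8928
  (29 − 20.69958)²/20.69958 = 3.3284
  (92 − 80.34244)²/80.34244 = 1.6915
  (13 − 19.64706)²/19.64706 = 2.2489
  (33 − 46.31092)²/46.31092 = 3.8259
χ² = 0.0035 + 0.5756 + 0.0110 + 1.2255 + 2.9467 + 0.3707 + 2.3794 + 0.8928 + 3.3284 + 1.6915 + 2.2489 + 3.8259 = 19.500
df = (3−1)(4−1) = 6. Since 19.500 > 14.449, reject the null hypothesis of independence at α = 0.025.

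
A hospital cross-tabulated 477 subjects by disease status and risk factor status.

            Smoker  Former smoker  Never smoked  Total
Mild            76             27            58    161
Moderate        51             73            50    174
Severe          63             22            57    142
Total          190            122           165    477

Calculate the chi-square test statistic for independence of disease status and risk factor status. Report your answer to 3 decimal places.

39.625

Grand total N = 477.
Expected counts (row total × column total / N):
  Mild, Smoker: 161×190/477 = 64.12998
  Mild, Former smoker: 161×122/477 = 41.17820
  Mild, Never smoked: 161×165/477 = 55.69182
  Moderate, Smoker: 174×190/477 = 69.30818
  Moderate, Former smoker: 174×122/477 = 44.50314
  Moderate, Never smoked: 174×165/477 = 60.18868
  Severe, Smoker: 142×190/477 = 56.56184
  Severe, Former smoker: 142×122/477 = 36.31866
  Severe, Never smoked: 142×165/477 = 49.11950
Contributions (O − E)²/E:
  (76 − 64.12998)²/64.12998 = 2.1971
  (27 − 41.17820)²/41.17820 = 4.8817
  (58 − 55.69182)²/55.69182 = 0.0957
  (51 − 69.30818)²/69.30818 = 4.8362
  (73 − 44.50314)²/44.50314 = 18.2475
  (50 − 60.18868)²/60.18868 = 1.7247
  (63 − 56.56184)²/56.56184 = 0.7328
  (22 − 36.31866)²/36.31866 = 5.6451
  (57 − 49.11950)²/49.11950 = 1.2643
χ² = 2.1971 + 4.8817 + 0.0957 + 4.8362 + 18.2475 + 1.7247 + 0.7328 + 5.6451 + 1.2643 = 39.625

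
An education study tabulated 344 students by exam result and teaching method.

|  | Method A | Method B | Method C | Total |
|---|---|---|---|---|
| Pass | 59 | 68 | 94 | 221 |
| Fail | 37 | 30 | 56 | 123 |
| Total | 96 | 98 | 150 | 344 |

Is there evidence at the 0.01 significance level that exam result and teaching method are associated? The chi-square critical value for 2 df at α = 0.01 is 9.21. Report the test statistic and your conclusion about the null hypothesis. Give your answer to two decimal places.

1.62; fail to reject H₀

Grand total N = 344.
Expected counts (row total × column total / N):
  Pass, Method A: 221×96/344 = 61.674
  Pass, Method B: 221×98/344 = 62.959
  Pass, Method C: 221×150/344 = 96.366
  Fail, Method A: 123×96/344 = 34.326
  Fail, Method B: 123×98/344 = 35.041
  Fail, Method C: 123×150/344 = 53.634
Contributions (O − E)²/E:
  (59 − 61.674)²/61.674 = 0.1159
  (68 − 62.959)²/62.959 = 0.4036
  (94 − 96.366)²/96.366 = 0.0581
  (37 − 34.326)²/34.326 = 0.2083
  (30 − 35.041)²/35.041 = 0.7252
  (56 − 53.634)²/53.634 = 0.1044
χ² = 0.1159 + 0.4036 + 0.0581 + 0.2083 + 0.7252 + 0.1044 = 1.62
df = (2−1)(3−1) = 2. Since 1.62 < 9.21, fail to reject the null hypothesis of independence at α = 0.01.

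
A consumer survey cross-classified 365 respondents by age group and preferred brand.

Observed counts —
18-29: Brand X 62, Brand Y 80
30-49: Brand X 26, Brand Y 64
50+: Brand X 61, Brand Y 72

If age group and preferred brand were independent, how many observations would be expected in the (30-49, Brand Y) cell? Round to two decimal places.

53.26

Row total (30-49) = 90; column total (Brand Y) = 216; grand total N = 365.
Expected count = (row total × column total) / N = 90 × 216 / 365 = 53.26.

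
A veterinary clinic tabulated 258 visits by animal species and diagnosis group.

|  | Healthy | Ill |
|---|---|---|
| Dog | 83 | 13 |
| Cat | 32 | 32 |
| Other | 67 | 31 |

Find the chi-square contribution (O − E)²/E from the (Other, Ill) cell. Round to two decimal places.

Row total (Other) = 98; column total (Ill) = 76; N = 258.
Expected count E = 98 × 76 / 258 = 28.868.
Contribution = (O − E)²/E = (31 − 28.868)² / 28.868 = 0.16.

0.16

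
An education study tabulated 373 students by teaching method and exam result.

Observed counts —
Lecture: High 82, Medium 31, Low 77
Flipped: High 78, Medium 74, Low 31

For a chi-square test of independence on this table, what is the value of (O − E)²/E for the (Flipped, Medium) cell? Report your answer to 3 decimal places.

9.814

Row total (Flipped) = 183; column total (Medium) = 105; N = 373.
Expected count E = 183 × 105 / 373 = 51.5147.
Contribution = (O − E)²/E = (74 − 51.5147)² / 51.5147 = 9.814.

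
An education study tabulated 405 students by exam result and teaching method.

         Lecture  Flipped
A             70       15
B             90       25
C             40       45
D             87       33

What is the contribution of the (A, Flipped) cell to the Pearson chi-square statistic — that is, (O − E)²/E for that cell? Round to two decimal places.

Row total (A) = 85; column total (Flipped) = 118; N = 405.
Expected count E = 85 × 118 / 405 = 24.765.
Contribution = (O − E)²/E = (15 − 24.765)² / 24.765 = 3.85.

3.85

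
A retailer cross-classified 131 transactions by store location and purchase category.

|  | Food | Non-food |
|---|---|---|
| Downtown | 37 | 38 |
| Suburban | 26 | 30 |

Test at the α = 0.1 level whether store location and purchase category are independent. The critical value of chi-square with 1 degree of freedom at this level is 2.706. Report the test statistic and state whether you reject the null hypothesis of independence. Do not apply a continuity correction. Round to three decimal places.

Row totals: 75, 56. Column totals: 63, 68. Grand total N = 131.
Expected counts (row total × column total / N):
  Downtown, Food: 75×63/131 = 36.0687
  Downtown, Non-food: 75×68/131 = 38.9313
  Suburban, Food: 56×63/131 = 26.9313
  Suburban, Non-food: 56×68/131 = 29.0687
Contributions (O − E)²/E:
  (37 − 36.0687)²/36.0687 = 0.0240
  (38 − 38.9313)²/38.9313 = 0.0223
  (26 − 26.9313)²/26.9313 = 0.0322
  (30 − 29.0687)²/29.0687 = 0.0298
χ² = 0.0240 + 0.0223 + 0.0322 + 0.0298 = 0.108
df = (2−1)(2−1) = 1. Since 0.108 < 2.706, fail to reject the null hypothesis of independence at α = 0.1.

0.108; fail to reject H₀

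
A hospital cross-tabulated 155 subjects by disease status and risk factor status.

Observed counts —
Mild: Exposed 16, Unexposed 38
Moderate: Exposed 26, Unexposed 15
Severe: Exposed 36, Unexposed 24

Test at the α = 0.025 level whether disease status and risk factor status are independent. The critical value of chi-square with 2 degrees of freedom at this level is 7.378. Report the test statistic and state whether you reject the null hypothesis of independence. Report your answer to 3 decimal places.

14.308; reject H₀

Row totals: 54, 41, 60. Column totals: 78, 77. Grand total N = 155.
Expected counts (row total × column total / N):
  Mild, Exposed: 54×78/155 = 27.1742
  Mild, Unexposed: 54×77/155 = 26.8258
  Moderate, Exposed: 41×78/155 = 20.6323
  Moderate, Unexposed: 41×77/155 = 20.3677
  Severe, Exposed: 60×78/155 = 30.1935
  Severe, Unexposed: 60×77/155 = 29.8065
Contributions (O − E)²/E:
  (16 − 27.1742)²/27.1742 = 4.5949
  (38 − 26.8258)²/26.8258 = 4.6546
  (26 − 20.6323)²/20.6323 = 1.3965
  (15 − 20.3677)²/20.3677 = 1.4146
  (36 − 30.1935)²/30.1935 = 1.1166
  (24 − 29.8065)²/29.8065 = 1.1311
χ² = 4.5949 + 4.6546 + 1.3965 + 1.4146 + 1.1166 + 1.1311 = 14.308
df = (3−1)(2−1) = 2. Since 14.308 > 7.378, reject the null hypothesis of independence at α = 0.025.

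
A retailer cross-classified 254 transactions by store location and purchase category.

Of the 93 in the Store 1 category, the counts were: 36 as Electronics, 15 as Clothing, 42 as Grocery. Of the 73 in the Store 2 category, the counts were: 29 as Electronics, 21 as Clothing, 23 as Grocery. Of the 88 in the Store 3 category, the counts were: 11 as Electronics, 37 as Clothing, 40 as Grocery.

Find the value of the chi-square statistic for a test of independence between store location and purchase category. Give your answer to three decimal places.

Row totals: 93, 73, 88. Column totals: 76, 73, 105. Grand total N = 254.
Expected counts (row total × column total / N):
  Store 1, Electronics: 93×76/254 = 27.8268
  Store 1, Clothing: 93×73/254 = 26.7283
  Store 1, Grocery: 93×105/254 = 38.4449
  Store 2, Electronics: 73×76/254 = 21.8425
  Store 2, Clothing: 73×73/254 = 20.9803
  Store 2, Grocery: 73×105/254 = 30.1772
  Store 3, Electronics: 88×76/254 = 26.3307
  Store 3, Clothing: 88×73/254 = 25.2913
  Store 3, Grocery: 88×105/254 = 36.3780
Contributions (O − E)²/E:
  (36 − 27.8268)²/27.8268 = 2.4006
  (15 − 26.7283)²/26.7283 = 5.1463
  (42 − 38.4449)²/38.4449 = 0.3287
  (29 − 21.8425)²/21.8425 = 2.3454
  (21 − 20.9803)²/20.9803 = 0.0000
  (23 − 30.1772)²/30.1772 = 1.7070
  (11 − 26.3307)²/26.3307 = 8.9261
  (37 − 25.2913)²/25.2913 = 5.4206
  (40 − 36.3780)²/36.3780 = 0.3606
χ² = 2.4006 + 5.1463 + 0.3287 + 2.3454 + 0.0000 + 1.7070 + 8.9261 + 5.4206 + 0.3606 = 26.635

26.635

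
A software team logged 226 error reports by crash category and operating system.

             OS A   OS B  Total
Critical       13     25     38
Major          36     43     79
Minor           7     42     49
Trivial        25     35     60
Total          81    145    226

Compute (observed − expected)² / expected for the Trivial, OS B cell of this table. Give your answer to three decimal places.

Row total (Trivial) = 60; column total (OS B) = 145; N = 226.
Expected count E = 60 × 145 / 226 = 38.4956.
Contribution = (O − E)²/E = (35 − 38.4956)² / 38.4956 = 0.317.

0.317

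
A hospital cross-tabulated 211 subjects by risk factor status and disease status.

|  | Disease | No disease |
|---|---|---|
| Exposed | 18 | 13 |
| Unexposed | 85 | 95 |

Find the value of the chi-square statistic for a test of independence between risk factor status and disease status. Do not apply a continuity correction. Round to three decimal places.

Row totals: 31, 180. Column totals: 103, 108. Grand total N = 211.
Expected counts (row total × column total / N):
  Exposed, Disease: 31×103/211 = 15.1327
  Exposed, No disease: 31×108/211 = 15.8673
  Unexposed, Disease: 180×103/211 = 87.8673
  Unexposed, No disease: 180×108/211 = 92.1327
Contributions (O − E)²/E:
  (18 − 15.1327)²/15.1327 = 0.5433
  (13 − 15.8673)²/15.8673 = 0.5181
  (85 − 87.8673)²/87.8673 = 0.0936
  (95 − 92.1327)²/92.1327 = 0.0892
χ² = 0.5433 + 0.5181 + 0.0936 + 0.0892 = 1.244

1.244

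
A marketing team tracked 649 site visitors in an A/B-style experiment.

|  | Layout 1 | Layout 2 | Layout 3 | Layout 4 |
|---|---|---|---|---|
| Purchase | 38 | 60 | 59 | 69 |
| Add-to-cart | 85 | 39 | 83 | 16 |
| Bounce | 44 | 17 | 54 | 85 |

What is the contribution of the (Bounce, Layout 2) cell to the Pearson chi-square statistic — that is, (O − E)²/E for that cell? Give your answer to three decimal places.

9.832

Row total (Bounce) = 200; column total (Layout 2) = 116; N = 649.
Expected count E = 200 × 116 / 649 = 35.74730.
Contribution = (O − E)²/E = (17 − 35.74730)² / 35.74730 = 9.832.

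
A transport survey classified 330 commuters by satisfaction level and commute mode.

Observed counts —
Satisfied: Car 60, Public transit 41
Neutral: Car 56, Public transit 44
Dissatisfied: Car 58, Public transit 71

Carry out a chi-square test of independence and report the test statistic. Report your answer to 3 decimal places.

Row totals: 101, 100, 129. Column totals: 174, 156. Grand total N = 330.
Expected counts (row total × column total / N):
  Satisfied, Car: 101×174/330 = 53.25455
  Satisfied, Public transit: 101×156/330 = 47.74545
  Neutral, Car: 100×174/330 = 52.72727
  Neutral, Public transit: 100×156/330 = 47.27273
  Dissatisfied, Car: 129×174/330 = 68.01818
  Dissatisfied, Public transit: 129×156/330 = 60.98182
Contributions (O − E)²/E:
  (60 − 53.25455)²/53.25455 = 0.8544
  (41 − 47.74545)²/47.74545 = 0.9530
  (56 − 52.72727)²/52.72727 = 0.2031
  (44 − 47.27273)²/47.27273 = 0.2266
  (58 − 68.01818)²/68.01818 = 1.4755
  (71 − 60.98182)²/60.98182 = 1.6458
χ² = 0.8544 + 0.9530 + 0.2031 + 0.2266 + 1.4755 + 1.6458 = 5.358

5.358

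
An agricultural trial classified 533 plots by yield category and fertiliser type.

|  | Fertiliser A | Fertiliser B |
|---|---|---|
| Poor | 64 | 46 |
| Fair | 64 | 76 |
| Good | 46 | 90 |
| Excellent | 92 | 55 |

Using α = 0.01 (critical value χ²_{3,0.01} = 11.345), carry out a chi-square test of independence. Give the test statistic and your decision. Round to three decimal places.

Row totals: 110, 140, 136, 147. Column totals: 266, 267. Grand total N = 533.
Expected counts (row total × column total / N):
  Poor, Fertiliser A: 110×266/533 = 54.8968
  Poor, Fertiliser B: 110×267/533 = 55.1032
  Fair, Fertiliser A: 140×266/533 = 69.8687
  Fair, Fertiliser B: 140×267/533 = 70.1313
  Good, Fertiliser A: 136×266/533 = 67.8724
  Good, Fertiliser B: 136×267/533 = 68.1276
  Excellent, Fertiliser A: 147×266/533 = 73.3621
  Excellent, Fertiliser B: 147×267/533 = 73.6379
Contributions (O − E)²/E:
  (64 − 54.8968)²/54.8968 = 1.5095
  (46 − 55.1032)²/55.1032 = 1.5039
  (64 − 69.8687)²/69.8687 = 0.4929
  (76 − 70.1313)²/70.1313 = 0.4911
  (46 − 67.8724)²/67.8724 = 7.0485
  (90 − 68.1276)²/68.1276 = 7.0221
  (92 − 73.3621)²/73.3621 = 4.7350
  (55 − 73.6379)²/73.6379 = 4.7173
χ² = 1.5095 + 1.5039 + 0.4929 + 0.4911 + 7.0485 + 7.0221 + 4.7350 + 4.7173 = 27.520
df = (4−1)(2−1) = 3. Since 27.520 > 11.345, reject the null hypothesis of independence at α = 0.01.

27.520; reject H₀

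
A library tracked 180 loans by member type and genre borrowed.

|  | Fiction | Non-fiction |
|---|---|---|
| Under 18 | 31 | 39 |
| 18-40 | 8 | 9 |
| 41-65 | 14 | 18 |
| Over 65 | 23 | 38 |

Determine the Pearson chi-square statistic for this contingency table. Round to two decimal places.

Row totals: 70, 17, 32, 61. Column totals: 76, 104. Grand total N = 180.
Expected counts (row total × column total / N):
  Under 18, Fiction: 70×76/180 = 29.556
  Under 18, Non-fiction: 70×104/180 = 40.444
  18-40, Fiction: 17×76/180 = 7.178
  18-40, Non-fiction: 17×104/180 = 9.822
  41-65, Fiction: 32×76/180 = 13.511
  41-65, Non-fiction: 32×104/180 = 18.489
  Over 65, Fiction: 61×76/180 = 25.756
  Over 65, Non-fiction: 61×104/180 = 35.244
Contributions (O − E)²/E:
  (31 − 29.556)²/29.556 = 0.0705
  (39 − 40.444)²/40.444 = 0.0516
  (8 − 7.178)²/7.178 = 0.0941
  (9 − 9.822)²/9.822 = 0.0688
  (14 − 13.511)²/13.511 = 0.0177
  (18 − 18.489)²/18.489 = 0.0129
  (23 − 25.756)²/25.756 = 0.2949
  (38 − 35.244)²/35.244 = 0.2155
χ² = 0.0705 + 0.0516 + 0.0941 + 0.0688 + 0.0177 + 0.0129 + 0.2949 + 0.2155 = 0.83

0.83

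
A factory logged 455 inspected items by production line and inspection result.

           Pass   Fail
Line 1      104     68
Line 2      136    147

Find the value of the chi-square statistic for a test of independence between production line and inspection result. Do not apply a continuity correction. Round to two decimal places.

Row totals: 172, 283. Column totals: 240, 215. Grand total N = 455.
Expected counts (row total × column total / N):
  Line 1, Pass: 172×240/455 = 90.725
  Line 1, Fail: 172×215/455 = 81.275
  Line 2, Pass: 283×240/455 = 149.275
  Line 2, Fail: 283×215/455 = 133.725
Contributions (O − E)²/E:
  (104 − 90.725)²/90.725 = 1.9424
  (68 − 81.275)²/81.275 = 2.1683
  (136 − 149.275)²/149.275 = 1.1805
  (147 − 133.725)²/133.725 = 1.3178
χ² = 1.9424 + 2.1683 + 1.1805 + 1.3178 = 6.61

6.61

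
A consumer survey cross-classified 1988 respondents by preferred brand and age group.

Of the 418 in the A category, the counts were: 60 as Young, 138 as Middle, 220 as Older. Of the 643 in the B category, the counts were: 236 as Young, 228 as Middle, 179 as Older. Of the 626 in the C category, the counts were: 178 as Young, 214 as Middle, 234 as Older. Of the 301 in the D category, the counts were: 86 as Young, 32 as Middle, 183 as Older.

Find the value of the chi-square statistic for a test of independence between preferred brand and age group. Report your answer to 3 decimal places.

163.934

Row totals: 418, 643, 626, 301. Column totals: 560, 612, 816. Grand total N = 1988.
Expected counts (row total × column total / N):
  A, Young: 418×560/1988 = 117.7465
  A, Middle: 418×612/1988 = 128.6801
  A, Older: 418×816/1988 = 171.5734
  B, Young: 643×560/1988 = 181.1268
  B, Middle: 643×612/1988 = 197.9457
  B, Older: 643×816/1988 = 263.9276
  C, Young: 626×560/1988 = 176.3380
  C, Middle: 626×612/1988 = 192.7123
  C, Older: 626×816/1988 = 256.9497
  D, Young: 301×560/1988 = 84.7887
  D, Middle: 301×612/1988 = 92.6620
  D, Older: 301×816/1988 = 123.5493
Contributions (O − E)²/E:
  (60 − 117.7465)²/117.7465 = 28.3207
  (138 − 128.6801)²/128.6801 = 0.6750
  (220 − 171.5734)²/171.5734 = 13.6684
  (236 − 181.1268)²/181.1268 = 16.6241
  (228 − 197.9457)²/197.9457 = 4.5632
  (179 − 263.9276)²/263.9276 = 27.3283
  (178 − 176.3380)²/176.3380 = 0.0157
  (214 − 192.7123)²/192.7123 = 2.3515
  (234 − 256.9497)²/256.9497 = 2.0498
  (86 − 84.7887)²/84.7887 = 0.0173
  (32 − 92.6620)²/92.6620 = 39.7129
  (183 − 123.5493)²/123.5493 = 28.6071
χ² = 28.3207 + 0.6750 + 13.6684 + 16.6241 + 4.5632 + 27.3283 + 0.0157 + 2.3515 + 2.0498 + 0.0173 + 39.7129 + 28.6071 = 163.934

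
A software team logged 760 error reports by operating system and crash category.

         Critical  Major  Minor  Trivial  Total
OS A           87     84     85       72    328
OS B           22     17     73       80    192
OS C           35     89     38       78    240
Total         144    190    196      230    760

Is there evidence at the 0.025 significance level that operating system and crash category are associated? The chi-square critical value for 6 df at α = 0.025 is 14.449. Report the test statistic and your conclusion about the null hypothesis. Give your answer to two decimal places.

Grand total N = 760.
Expected counts (row total × column total / N):
  OS A, Critical: 328×144/760 = 62.147
  OS A, Major: 328×190/760 = 82.000
  OS A, Minor: 328×196/760 = 84.589
  OS A, Trivial: 328×230/760 = 99.263
  OS B, Critical: 192×144/760 = 36.379
  OS B, Major: 192×190/760 = 48.000
  OS B, Minor: 192×196/760 = 49.516
  OS B, Trivial: 192×230/760 = 58.105
  OS C, Critical: 240×144/760 = 45.474
  OS C, Major: 240×190/760 = 60.000
  OS C, Minor: 240×196/760 = 61.895
  OS C, Trivial: 240×230/760 = 72.632
Contributions (O − E)²/E:
  (87 − 62.147)²/62.147 = 9.9389
  (84 − 82.000)²/82.000 = 0.0488
  (85 − 84.589)²/84.589 = 0.0020
  (72 − 99.263)²/99.263 = 7.4879
  (22 − 36.379)²/36.379 = 5.6834
  (17 − 48.000)²/48.000 = 20.0208
  (73 − 49.516)²/49.516 = 11.1378
  (80 − 58.105)²/58.105 = 8.2504
  (35 − 45.474)²/45.474 = 2.4125
  (89 − 60.000)²/60.000 = 14.0167
  (38 − 61.895)²/61.895 = 9.2248
  (78 − 72.632)²/72.632 = 0.3967
χ² = 9.9389 + 0.0488 + 0.0020 + 7.4879 + 5.6834 + 20.0208 + 11.1378 + 8.2504 + 2.4125 + 14.0167 + 9.2248 + 0.3967 = 88.62
df = (3−1)(4−1) = 6. Since 88.62 > 14.449, reject the null hypothesis of independence at α = 0.025.

88.62; reject H₀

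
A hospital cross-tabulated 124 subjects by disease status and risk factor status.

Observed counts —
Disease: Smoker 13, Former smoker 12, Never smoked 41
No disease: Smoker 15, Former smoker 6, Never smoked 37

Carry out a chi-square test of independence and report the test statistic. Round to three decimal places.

1.840

Row totals: 66, 58. Column totals: 28, 18, 78. Grand total N = 124.
Expected counts (row total × column total / N):
  Disease, Smoker: 66×28/124 = 14.9032
  Disease, Former smoker: 66×18/124 = 9.5806
  Disease, Never smoked: 66×78/124 = 41.5161
  No disease, Smoker: 58×28/124 = 13.0968
  No disease, Former smoker: 58×18/124 = 8.4194
  No disease, Never smoked: 58×78/124 = 36.4839
Contributions (O − E)²/E:
  (13 − 14.9032)²/14.9032 = 0.2430
  (12 − 9.5806)²/9.5806 = 0.6110
  (41 − 41.5161)²/41.5161 = 0.0064
  (15 − 13.0968)²/13.0968 = 0.2766
  (6 − 8.4194)²/8.4194 = 0.6952
  (37 − 36.4839)²/36.4839 = 0.0073
χ² = 0.2430 + 0.6110 + 0.0064 + 0.2766 + 0.6952 + 0.0073 = 1.840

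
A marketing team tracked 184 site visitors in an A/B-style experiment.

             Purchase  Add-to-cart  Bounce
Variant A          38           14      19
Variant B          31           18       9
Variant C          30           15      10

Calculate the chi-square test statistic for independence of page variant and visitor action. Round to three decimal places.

Row totals: 71, 58, 55. Column totals: 99, 47, 38. Grand total N = 184.
Expected counts (row total × column total / N):
  Variant A, Purchase: 71×99/184 = 38.2011
  Variant A, Add-to-cart: 71×47/184 = 18.1359
  Variant A, Bounce: 71×38/184 = 14.6630
  Variant B, Purchase: 58×99/184 = 31.2065
  Variant B, Add-to-cart: 58×47/184 = 14.8152
  Variant B, Bounce: 58×38/184 = 11.9783
  Variant C, Purchase: 55×99/184 = 29.5924
  Variant C, Add-to-cart: 55×47/184 = 14.0489
  Variant C, Bounce: 55×38/184 = 11.3587
Contributions (O − E)²/E:
  (38 − 38.2011)²/38.2011 = 0.0011
  (14 − 18.1359)²/18.1359 = 0.9432
  (19 − 14.6630)²/14.6630 = 1.2828
  (31 − 31.2065)²/31.2065 = 0.0014
  (18 − 14.8152)²/14.8152 = 0.6846
  (9 − 11.9783)²/11.9783 = 0.7405
  (30 − 29.5924)²/29.5924 = 0.0056
  (15 − 14.0489)²/14.0489 = 0.0644
  (10 − 11.3587)²/11.3587 = 0.1625
χ² = 0.0011 + 0.9432 + 1.2828 + 0.0014 + 0.6846 + 0.7405 + 0.0056 + 0.0644 + 0.1625 = 3.886

3.886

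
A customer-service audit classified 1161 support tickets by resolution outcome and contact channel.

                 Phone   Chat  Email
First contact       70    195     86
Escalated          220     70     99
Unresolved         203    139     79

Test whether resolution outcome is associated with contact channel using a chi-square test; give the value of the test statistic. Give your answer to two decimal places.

143.47

Row totals: 351, 389, 421. Column totals: 493, 404, 264. Grand total N = 1161.
Expected counts (row total × column total / N):
  First contact, Phone: 351×493/1161 = 149.047
  First contact, Chat: 351×404/1161 = 122.140
  First contact, Email: 351×264/1161 = 79.814
  Escalated, Phone: 389×493/1161 = 165.183
  Escalated, Chat: 389×404/1161 = 135.363
  Escalated, Email: 389×264/1161 = 88.455
  Unresolved, Phone: 421×493/1161 = 178.771
  Unresolved, Chat: 421×404/1161 = 146.498
  Unresolved, Email: 421×264/1161 = 95.731
Contributions (O − E)²/E:
  (70 − 149.047)²/149.047 = 41.9225
  (195 − 122.140)²/122.140 = 43.4631
  (86 − 79.814)²/79.814 = 0.4794
  (220 − 165.183)²/165.183 = 18.1914
  (70 − 135.363)²/135.363 = 31.5620
  (99 − 88.455)²/88.455 = 1.2571
  (203 − 178.771)²/178.771 = 3.2838
  (139 − 146.498)²/146.498 = 0.3838
  (79 − 95.731)²/95.731 = 2.9241
χ² = 41.9225 + 43.4631 + 0.4794 + 18.1914 + 31.5620 + 1.2571 + 3.2838 + 0.3838 + 2.9241 = 143.47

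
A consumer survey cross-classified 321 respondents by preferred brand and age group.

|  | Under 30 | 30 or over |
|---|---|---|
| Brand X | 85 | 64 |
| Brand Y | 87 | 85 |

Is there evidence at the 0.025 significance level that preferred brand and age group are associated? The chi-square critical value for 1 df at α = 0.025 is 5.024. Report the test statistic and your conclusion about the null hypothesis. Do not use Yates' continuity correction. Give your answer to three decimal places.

1.342; fail to reject H₀

Row totals: 149, 172. Column totals: 172, 149. Grand total N = 321.
Expected counts (row total × column total / N):
  Brand X, Under 30: 149×172/321 = 79.8380
  Brand X, 30 or over: 149×149/321 = 69.1620
  Brand Y, Under 30: 172×172/321 = 92.1620
  Brand Y, 30 or over: 172×149/321 = 79.8380
Contributions (O − E)²/E:
  (85 − 79.8380)²/79.8380 = 0.3338
  (64 − 69.1620)²/69.1620 = 0.3853
  (87 − 92.1620)²/92.1620 = 0.2891
  (85 − 79.8380)²/79.8380 = 0.3338
χ² = 0.3338 + 0.3853 + 0.2891 + 0.3338 = 1.342
df = (2−1)(2−1) = 1. Since 1.342 < 5.024, fail to reject the null hypothesis of independence at α = 0.025.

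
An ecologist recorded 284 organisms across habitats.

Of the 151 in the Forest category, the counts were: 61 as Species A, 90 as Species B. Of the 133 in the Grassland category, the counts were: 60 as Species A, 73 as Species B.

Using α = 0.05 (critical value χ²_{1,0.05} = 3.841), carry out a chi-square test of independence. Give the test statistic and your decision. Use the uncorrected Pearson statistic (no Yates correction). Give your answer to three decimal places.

Row totals: 151, 133. Column totals: 121, 163. Grand total N = 284.
Expected counts (row total × column total / N):
  Forest, Species A: 151×121/284 = 64.3345
  Forest, Species B: 151×163/284 = 86.6655
  Grassland, Species A: 133×121/284 = 56.6655
  Grassland, Species B: 133×163/284 = 76.3345
Contributions (O − E)²/E:
  (61 − 64.3345)²/64.3345 = 0.1728
  (90 − 86.6655)²/86.6655 = 0.1283
  (60 − 56.6655)²/56.6655 = 0.1962
  (73 − 76.3345)²/76.3345 = 0.1457
χ² = 0.1728 + 0.1283 + 0.1962 + 0.1457 = 0.643
df = (2−1)(2−1) = 1. Since 0.643 < 3.841, fail to reject the null hypothesis of independence at α = 0.05.

0.643; fail to reject H₀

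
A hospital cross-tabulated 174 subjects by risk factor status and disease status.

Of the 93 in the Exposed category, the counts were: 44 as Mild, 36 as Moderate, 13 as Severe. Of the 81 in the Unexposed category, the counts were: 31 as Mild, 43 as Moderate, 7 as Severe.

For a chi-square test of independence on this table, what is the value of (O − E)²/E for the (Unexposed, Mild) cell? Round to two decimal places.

Row total (Unexposed) = 81; column total (Mild) = 75; N = 174.
Expected count E = 81 × 75 / 174 = 34.914.
Contribution = (O − E)²/E = (31 − 34.914)² / 34.914 = 0.44.

0.44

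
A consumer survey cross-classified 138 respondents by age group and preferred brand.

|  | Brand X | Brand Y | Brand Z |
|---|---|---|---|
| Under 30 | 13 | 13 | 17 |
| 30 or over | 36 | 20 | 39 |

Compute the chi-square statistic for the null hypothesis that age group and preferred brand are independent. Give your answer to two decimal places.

1.55

Row totals: 43, 95. Column totals: 49, 33, 56. Grand total N = 138.
Expected counts (row total × column total / N):
  Under 30, Brand X: 43×49/138 = 15.2681
  Under 30, Brand Y: 43×33/138 = 10.2826
  Under 30, Brand Z: 43×56/138 = 17.4493
  30 or over, Brand X: 95×49/138 = 33.7319
  30 or over, Brand Y: 95×33/138 = 22.7174
  30 or over, Brand Z: 95×56/138 = 38.5507
Contributions (O − E)²/E:
  (13 − 15.2681)²/15.2681 = 0.3369
  (13 − 10.2826)²/10.2826 = 0.7181
  (17 − 17.4493)²/17.4493 = 0.0116
  (36 − 33.7319)²/33.7319 = 0.1525
  (20 − 22.7174)²/22.7174 = 0.3250
  (39 − 38.5507)²/38.5507 = 0.0052
χ² = 0.3369 + 0.7181 + 0.0116 + 0.1525 + 0.3250 + 0.0052 = 1.55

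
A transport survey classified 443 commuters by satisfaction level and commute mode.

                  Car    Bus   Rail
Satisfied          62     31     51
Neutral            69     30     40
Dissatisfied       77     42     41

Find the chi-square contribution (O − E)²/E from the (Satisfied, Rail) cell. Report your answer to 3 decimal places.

1.526

Row total (Satisfied) = 144; column total (Rail) = 132; N = 443.
Expected count E = 144 × 132 / 443 = 42.9074.
Contribution = (O − E)²/E = (51 − 42.9074)² / 42.9074 = 1.526.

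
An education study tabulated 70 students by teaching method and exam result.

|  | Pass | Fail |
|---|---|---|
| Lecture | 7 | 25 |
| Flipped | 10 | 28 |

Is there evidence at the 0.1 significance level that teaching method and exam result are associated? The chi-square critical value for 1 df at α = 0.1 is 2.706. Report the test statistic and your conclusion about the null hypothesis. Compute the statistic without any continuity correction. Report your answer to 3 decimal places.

0.186; fail to reject H₀

Row totals: 32, 38. Column totals: 17, 53. Grand total N = 70.
Expected counts (row total × column total / N):
  Lecture, Pass: 32×17/70 = 7.7714
  Lecture, Fail: 32×53/70 = 24.2286
  Flipped, Pass: 38×17/70 = 9.2286
  Flipped, Fail: 38×53/70 = 28.7714
Contributions (O − E)²/E:
  (7 − 7.7714)²/7.7714 = 0.0766
  (25 − 24.2286)²/24.2286 = 0.0246
  (10 − 9.2286)²/9.2286 = 0.0645
  (28 − 28.7714)²/28.7714 = 0.0207
χ² = 0.0766 + 0.0246 + 0.0645 + 0.0207 = 0.186
df = (2−1)(2−1) = 1. Since 0.186 < 2.706, fail to reject the null hypothesis of independence at α = 0.1.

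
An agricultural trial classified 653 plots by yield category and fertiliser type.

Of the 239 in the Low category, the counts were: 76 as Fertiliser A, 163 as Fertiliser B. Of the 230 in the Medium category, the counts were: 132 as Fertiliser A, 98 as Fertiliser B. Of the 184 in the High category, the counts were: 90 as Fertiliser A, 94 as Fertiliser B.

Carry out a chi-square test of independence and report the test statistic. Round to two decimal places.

32.05

Row totals: 239, 230, 184. Column totals: 298, 355. Grand total N = 653.
Expected counts (row total × column total / N):
  Low, Fertiliser A: 239×298/653 = 109.0689
  Low, Fertiliser B: 239×355/653 = 129.9311
  Medium, Fertiliser A: 230×298/653 = 104.9617
  Medium, Fertiliser B: 230×355/653 = 125.0383
  High, Fertiliser A: 184×298/653 = 83.9694
  High, Fertiliser B: 184×355/653 = 100.0306
Contributions (O − E)²/E:
  (76 − 109.0689)²/109.0689 = 10.0263
  (163 − 129.9311)²/129.9311 = 8.4164
  (132 − 104.9617)²/104.9617 = 6.9651
  (98 − 125.0383)²/125.0383 = 5.8468
  (90 − 83.9694)²/83.9694 = 0.4331
  (94 − 100.0306)²/100.0306 = 0.3636
χ² = 10.0263 + 8.4164 + 6.9651 + 5.8468 + 0.4331 + 0.3636 = 32.05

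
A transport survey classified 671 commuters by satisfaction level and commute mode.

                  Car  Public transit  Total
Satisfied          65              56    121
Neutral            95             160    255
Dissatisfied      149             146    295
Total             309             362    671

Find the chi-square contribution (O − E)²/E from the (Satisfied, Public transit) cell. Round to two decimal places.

1.32

Row total (Satisfied) = 121; column total (Public transit) = 362; N = 671.
Expected count E = 121 × 362 / 671 = 65.279.
Contribution = (O − E)²/E = (56 − 65.279)² / 65.279 = 1.32.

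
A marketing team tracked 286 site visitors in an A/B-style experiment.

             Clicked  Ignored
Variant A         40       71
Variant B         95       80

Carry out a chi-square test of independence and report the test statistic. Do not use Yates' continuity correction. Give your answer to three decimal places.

Row totals: 111, 175. Column totals: 135, 151. Grand total N = 286.
Expected counts (row total × column total / N):
  Variant A, Clicked: 111×135/286 = 52.3951
  Variant A, Ignored: 111×151/286 = 58.6049
  Variant B, Clicked: 175×135/286 = 82.6049
  Variant B, Ignored: 175×151/286 = 92.3951
Contributions (O − E)²/E:
  (40 − 52.3951)²/52.3951 = 2.9323
  (71 − 58.6049)²/58.6049 = 2.6216
  (95 − 82.6049)²/82.6049 = 1.8599
  (80 − 92.3951)²/92.3951 = 1.6628
χ² = 2.9323 + 2.6216 + 1.8599 + 1.6628 = 9.077

9.077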